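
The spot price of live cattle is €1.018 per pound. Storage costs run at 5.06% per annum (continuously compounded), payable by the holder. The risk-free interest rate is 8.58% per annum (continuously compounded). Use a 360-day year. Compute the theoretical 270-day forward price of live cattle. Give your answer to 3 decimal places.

€1.128 per pound

Net carry = r + u − y = 0.0858 + 0.0506 − 0.0000 = 0.1364
F = S·e^((r+u−y)T) = 1.018 · e^(0.1364 × 270/360) = 1.018 · e^0.102300
= 1.018 × 1.107716 = €1.128 per pound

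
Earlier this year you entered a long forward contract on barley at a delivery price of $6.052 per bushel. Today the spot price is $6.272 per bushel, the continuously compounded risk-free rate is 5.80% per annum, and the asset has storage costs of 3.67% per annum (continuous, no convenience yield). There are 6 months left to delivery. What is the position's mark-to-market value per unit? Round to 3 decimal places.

Current fair forward for the remaining 6 months: F = S·e^((r + u)·T), (r + u) = 0.0580 + 0.0367 = 0.0947
F = 6.272 · e^(0.0947 × 6/12) = 6.272 × 1.048489 = 6.5761
Value of long forward = (F − K)·e^(−rT) = (6.5761 − 6.052) · e^(−0.0580·6/12)
= 0.5241 × 0.971416 = 0.509

$0.509 per bushel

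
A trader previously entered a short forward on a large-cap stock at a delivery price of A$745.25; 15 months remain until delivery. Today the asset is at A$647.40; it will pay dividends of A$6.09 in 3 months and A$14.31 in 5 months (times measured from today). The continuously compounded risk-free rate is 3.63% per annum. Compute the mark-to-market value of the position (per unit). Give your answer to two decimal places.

PV(remaining dividends) I = 6.09·e^(−0.0363·3/12) + 14.31·e^(−0.0363·5/12) = 20.1302
Current forward F = (S − I)·e^(rT) = (647.40 − 20.1302)·e^(0.0363·15/12) = 627.2698 × 1.046420 = 656.3877
Value (long) = (F − K)·e^(−rT) = (656.3877 − 745.25) × 0.955639 = -84.9203
Short position value = −(long value) = A$84.92

A$84.92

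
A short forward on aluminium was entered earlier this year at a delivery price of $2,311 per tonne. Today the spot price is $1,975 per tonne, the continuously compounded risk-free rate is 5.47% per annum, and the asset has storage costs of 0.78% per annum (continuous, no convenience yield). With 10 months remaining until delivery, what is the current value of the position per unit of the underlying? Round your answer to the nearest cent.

Current fair forward for the remaining 10 months: F = S·e^((r + u)·T), (r + u) = 0.0547 + 0.0078 = 0.0625
F = 1975 · e^(0.0625 × 10/12) = 1975 × 1.05346353 = 2080.5905
Value of long forward = (F − K)·e^(−rT) = (2080.5905 − 2311) · e^(−0.0547·10/12)
= -230.4095 × 0.95543998 = -220.14
Short position value = −(long value) = $220.14

$220.14 per tonne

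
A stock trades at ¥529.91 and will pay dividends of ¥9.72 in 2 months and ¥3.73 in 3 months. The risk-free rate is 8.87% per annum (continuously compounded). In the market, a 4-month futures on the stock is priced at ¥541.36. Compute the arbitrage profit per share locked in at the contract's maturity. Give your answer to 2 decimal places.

PV(dividends) I = 9.72·e^(−0.0887·2/12) + 3.73·e^(−0.0887·3/12) = 13.2256
Fair futures F* = (S − I)·e^(rT) = (529.91 − 13.2256)·e^0.029567 = 516.6844 × 1.030008 = 532.1891
Market ¥541.36 > fair 532.1891: forward overpriced → cash-and-carry (borrow at r, buy the stock and collect the dividends, short the forward).
Profit at T = |F_mkt − F*| = |541.36 − 532.1891| = ¥9.17 per share

¥9.17 per share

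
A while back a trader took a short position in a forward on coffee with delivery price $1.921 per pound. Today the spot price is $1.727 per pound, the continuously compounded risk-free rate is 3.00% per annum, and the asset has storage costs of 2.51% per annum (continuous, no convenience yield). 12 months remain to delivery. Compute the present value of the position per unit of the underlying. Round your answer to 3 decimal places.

$0.093 per pound

Current fair forward for the remaining 12 months: F = S·e^((r + u)·T), (r + u) = 0.0300 + 0.0251 = 0.0551
F = 1.727 · e^(0.0551 × 12/12) = 1.727 × 1.056646 = 1.8248
Value of long forward = (F − K)·e^(−rT) = (1.8248 − 1.921) · e^(−0.0300·12/12)
= -0.0962 × 0.970446 = -0.093
Short position value = −(long value) = $0.093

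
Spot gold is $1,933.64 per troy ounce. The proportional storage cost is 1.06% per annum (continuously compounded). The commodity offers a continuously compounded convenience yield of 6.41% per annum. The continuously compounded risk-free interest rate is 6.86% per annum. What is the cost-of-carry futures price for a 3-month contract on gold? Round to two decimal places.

$1,940.95 per troy ounce

Net carry = r + u − y = 0.0686 + 0.0106 − 0.0641 = 0.0151
F = S·e^((r+u−y)T) = 1933.64 · e^(0.0151 × 3/12) = 1933.64 · e^0.00377500
= 1933.64 × 1.00378213 = $1,940.95 per troy ounce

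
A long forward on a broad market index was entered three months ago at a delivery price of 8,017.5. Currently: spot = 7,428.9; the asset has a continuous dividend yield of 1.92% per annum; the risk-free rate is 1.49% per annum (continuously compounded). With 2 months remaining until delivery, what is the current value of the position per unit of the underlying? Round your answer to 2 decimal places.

-592.45

Current fair forward for the remaining 2 months: F = S·e^((r − q)·T), (r − q) = 0.0149 − 0.0192 = -0.0043
F = 7428.9 · e^(-0.0043 × 2/12) = 7428.9 × 0.99928359 = 7423.5779
Value of long forward = (F − K)·e^(−rT) = (7423.5779 − 8017.5) · e^(−0.0149·2/12)
= -593.9221 × 0.99751975 = -592.45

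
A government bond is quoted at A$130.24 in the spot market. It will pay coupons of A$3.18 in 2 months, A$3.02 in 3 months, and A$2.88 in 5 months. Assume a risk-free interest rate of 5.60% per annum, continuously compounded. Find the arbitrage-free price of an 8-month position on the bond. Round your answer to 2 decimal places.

A$125.91

PV(coupons) I = 3.18·e^(−0.0560·2/12) + 3.02·e^(−0.0560·3/12) + 2.88·e^(−0.0560·5/12)
I = 3.1505 + 2.9780 + 2.8136 = 8.9421
F = (S − I)·e^(rT) = (130.24 − 8.9421) · e^(0.0560·8/12)
= 121.2979 · e^0.037333 = 121.2979 × 1.038039 = A$125.91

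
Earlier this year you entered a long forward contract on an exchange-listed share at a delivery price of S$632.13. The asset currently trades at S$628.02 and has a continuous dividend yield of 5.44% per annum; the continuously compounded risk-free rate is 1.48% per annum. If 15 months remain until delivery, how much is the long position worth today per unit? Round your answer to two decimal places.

-S$33.81

Current fair forward for the remaining 15 months: F = S·e^((r − q)·T), (r − q) = 0.0148 − 0.0544 = -0.0396
F = 628.02 · e^(-0.0396 × 15/12) = 628.02 × 0.951705 = 597.6898
Value of long forward = (F − K)·e^(−rT) = (597.6898 − 632.13) · e^(−0.0148·15/12)
= -34.4402 × 0.981670 = -33.81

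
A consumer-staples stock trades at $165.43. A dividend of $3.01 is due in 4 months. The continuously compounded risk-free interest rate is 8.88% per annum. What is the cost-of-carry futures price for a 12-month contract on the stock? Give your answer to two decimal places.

$177.60

PV(dividends) I = 3.01·e^(−0.0888·4/12)
I = 2.9222
F = (S − I)·e^(rT) = (165.43 − 2.9222) · e^(0.0888·12/12)
= 162.5078 · e^0.088800 = 162.5078 × 1.092862 = $177.60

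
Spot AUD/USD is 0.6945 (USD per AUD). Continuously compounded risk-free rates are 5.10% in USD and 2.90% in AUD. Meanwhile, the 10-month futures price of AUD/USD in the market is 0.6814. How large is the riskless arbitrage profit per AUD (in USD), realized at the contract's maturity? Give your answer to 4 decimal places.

Fair futures: F* = S·e^(carry·T), with carry = (r_USD − r_AUD) = 0.0510 − 0.0290 = 0.0220
F* = 0.6945 · e^(0.0220 × 10/12) = 0.6945 · e^0.018333 = 0.6945 × 1.018502 = 0.7073
Market 0.6814 < fair 0.7073: forward underpriced → reverse cash-and-carry (short spot, go long the forward).
At maturity, profit = |F_mkt − F*| = |0.6814 − 0.7073| = 0.0259 per AUD (in USD)

0.0259 per AUD (in USD)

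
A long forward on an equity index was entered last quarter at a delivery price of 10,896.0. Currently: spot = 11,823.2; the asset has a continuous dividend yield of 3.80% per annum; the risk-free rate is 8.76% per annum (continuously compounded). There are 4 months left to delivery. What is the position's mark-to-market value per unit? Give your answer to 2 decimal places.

1091.95

Current fair forward for the remaining 4 months: F = S·e^((r − q)·T), (r − q) = 0.0876 − 0.0380 = 0.0496
F = 11823.2 · e^(0.0496 × 4/12) = 11823.2 × 1.01667077 = 12020.3018
Value of long forward = (F − K)·e^(−rT) = (12020.3018 − 10896.0) · e^(−0.0876·4/12)
= 1124.3018 × 0.97122220 = 1091.95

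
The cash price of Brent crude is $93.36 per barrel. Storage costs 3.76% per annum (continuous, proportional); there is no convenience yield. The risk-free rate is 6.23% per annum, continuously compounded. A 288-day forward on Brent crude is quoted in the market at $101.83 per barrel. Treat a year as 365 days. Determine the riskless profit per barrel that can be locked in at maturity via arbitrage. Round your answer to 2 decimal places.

Fair forward: F* = S·e^(carry·T), with carry = (r + u) = 0.0623 + 0.0376 = 0.0999
F* = 93.36 · e^(0.0999 × 288/365) = 93.36 · e^0.078825 = 93.36 × 1.082015 = $101.0169
Market $101.83 > fair $101.0169: forward overpriced → cash-and-carry (buy spot, short the forward).
At maturity, profit = |F_mkt − F*| = |101.83 − 101.0169| = $0.81 per barrel

$0.81 per barrel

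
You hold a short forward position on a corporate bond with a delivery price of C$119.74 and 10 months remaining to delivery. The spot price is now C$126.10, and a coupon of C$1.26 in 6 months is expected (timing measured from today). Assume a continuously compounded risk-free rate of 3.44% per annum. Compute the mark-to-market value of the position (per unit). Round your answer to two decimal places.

-C$8.51

PV(remaining coupons) I = 1.26·e^(−0.0344·6/12) = 1.2385
Current forward F = (S − I)·e^(rT) = (126.10 − 1.2385)·e^(0.0344·10/12) = 124.8615 × 1.029082 = 128.4927
Value (long) = (F − K)·e^(−rT) = (128.4927 − 119.74) × 0.971740 = 8.5053
Short position value = −(long value) = -C$8.51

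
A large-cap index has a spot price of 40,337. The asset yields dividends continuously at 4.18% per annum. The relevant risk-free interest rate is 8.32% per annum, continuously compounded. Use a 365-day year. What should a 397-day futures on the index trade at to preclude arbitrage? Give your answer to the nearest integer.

F = S·e^((r − q)T) = 40337 · e^((0.0832 − 0.0418) × 397/365)
= 40337 · e^0.045030 = 40337 × 1.046059
F = 42,195

42,195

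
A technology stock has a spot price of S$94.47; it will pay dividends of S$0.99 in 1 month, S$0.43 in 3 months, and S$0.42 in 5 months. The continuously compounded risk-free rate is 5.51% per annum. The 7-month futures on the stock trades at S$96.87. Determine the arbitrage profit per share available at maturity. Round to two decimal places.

PV(dividends) I = 0.99·e^(−0.0551·1/12) + 0.43·e^(−0.0551·3/12) + 0.42·e^(−0.0551·5/12) = 1.8200
Fair futures F* = (S − I)·e^(rT) = (94.47 − 1.8200)·e^0.032142 = 92.6500 × 1.032664 = 95.6763
Market S$96.87 > fair 95.6763: forward overpriced → cash-and-carry (borrow at r, buy the stock and collect the dividends, short the forward).
Profit at T = |F_mkt − F*| = |96.87 − 95.6763| = S$1.19 per share

S$1.19 per share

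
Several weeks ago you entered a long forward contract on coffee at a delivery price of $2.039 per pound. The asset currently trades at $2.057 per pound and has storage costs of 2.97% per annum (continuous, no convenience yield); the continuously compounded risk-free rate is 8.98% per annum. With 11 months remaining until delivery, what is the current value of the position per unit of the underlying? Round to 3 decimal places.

$0.236 per pound

Current fair forward for the remaining 11 months: F = S·e^((r + u)·T), (r + u) = 0.0898 + 0.0297 = 0.1195
F = 2.057 · e^(0.1195 × 11/12) = 2.057 × 1.115767 = 2.2951
Value of long forward = (F − K)·e^(−rT) = (2.2951 − 2.039) · e^(−0.0898·11/12)
= 0.2561 × 0.920980 = 0.236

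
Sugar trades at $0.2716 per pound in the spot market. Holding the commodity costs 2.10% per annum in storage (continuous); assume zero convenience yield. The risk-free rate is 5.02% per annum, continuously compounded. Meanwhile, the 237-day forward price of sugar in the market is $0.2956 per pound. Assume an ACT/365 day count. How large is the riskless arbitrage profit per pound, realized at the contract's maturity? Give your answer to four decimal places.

$0.0111 per pound

Fair forward: F* = S·e^(carry·T), with carry = (r + u) = 0.0502 + 0.0210 = 0.0712
F* = 0.2716 · e^(0.0712 × 237/365) = 0.2716 · e^0.046231 = 0.2716 × 1.047316 = $0.2845
Market $0.2956 > fair $0.2845: forward overpriced → cash-and-carry (buy spot, short the forward).
At maturity, profit = |F_mkt − F*| = |0.2956 − 0.2845| = $0.0111 per pound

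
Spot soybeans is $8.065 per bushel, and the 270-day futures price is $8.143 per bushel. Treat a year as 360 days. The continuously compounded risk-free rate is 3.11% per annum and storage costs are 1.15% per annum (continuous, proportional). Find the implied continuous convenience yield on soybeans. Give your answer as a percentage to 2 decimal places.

F = S·e^((r+u−y)T) ⇒ (r+u−y) = ln(F/S)/T
ln(8.143/8.065) = 0.009625; /T ⇒ 0.012833
y = r + u − ln(F/S)/T = 0.0311 + 0.0115 − 0.012833 = 0.029767
y = 2.98%

2.98%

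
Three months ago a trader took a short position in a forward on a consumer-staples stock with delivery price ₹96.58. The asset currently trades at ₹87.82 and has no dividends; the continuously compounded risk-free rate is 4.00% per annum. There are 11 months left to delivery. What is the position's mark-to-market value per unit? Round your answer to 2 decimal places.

₹5.28

Current fair forward for the remaining 11 months: F = S·e^(r·T), r = 0.0400
F = 87.82 · e^(0.0400 × 11/12) = 87.82 × 1.037347 = 91.0998
Value of long forward = (F − K)·e^(−rT) = (91.0998 − 96.58) · e^(−0.0400·11/12)
= -5.4802 × 0.963997 = -5.28
Short position value = −(long value) = ₹5.28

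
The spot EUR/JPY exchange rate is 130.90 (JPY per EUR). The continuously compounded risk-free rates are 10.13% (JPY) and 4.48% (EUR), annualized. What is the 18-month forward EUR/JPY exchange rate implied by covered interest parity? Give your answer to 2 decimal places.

142.48

F = S·e^((r_JPY − r_EUR)T) = 130.90 · e^((0.1013 − 0.0448) × 18/12)
= 130.90 · e^0.084750 = 130.90 × 1.088445
F = 142.48 JPY per EUR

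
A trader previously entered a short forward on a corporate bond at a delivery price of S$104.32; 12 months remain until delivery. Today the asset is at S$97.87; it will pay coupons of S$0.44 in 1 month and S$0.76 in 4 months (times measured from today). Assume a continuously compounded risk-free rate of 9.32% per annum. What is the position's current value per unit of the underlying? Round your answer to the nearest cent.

-S$1.66

PV(remaining coupons) I = 0.44·e^(−0.0932·1/12) + 0.76·e^(−0.0932·4/12) = 1.1733
Current forward F = (S − I)·e^(rT) = (97.87 − 1.1733)·e^(0.0932·12/12) = 96.6967 × 1.097681 = 106.1421
Value (long) = (F − K)·e^(−rT) = (106.1421 − 104.32) × 0.911011 = 1.6600
Short position value = −(long value) = -S$1.66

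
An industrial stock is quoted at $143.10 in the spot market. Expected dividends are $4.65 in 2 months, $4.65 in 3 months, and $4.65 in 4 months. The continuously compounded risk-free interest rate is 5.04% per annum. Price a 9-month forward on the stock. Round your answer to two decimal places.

PV(dividends) I = 4.65·e^(−0.0504·2/12) + 4.65·e^(−0.0504·3/12) + 4.65·e^(−0.0504·4/12)
I = 4.6111 + 4.5918 + 4.5725 = 13.7754
F = (S − I)·e^(rT) = (143.10 − 13.7754) · e^(0.0504·9/12)
= 129.3246 · e^0.037800 = 129.3246 × 1.038524 = $134.31

$134.31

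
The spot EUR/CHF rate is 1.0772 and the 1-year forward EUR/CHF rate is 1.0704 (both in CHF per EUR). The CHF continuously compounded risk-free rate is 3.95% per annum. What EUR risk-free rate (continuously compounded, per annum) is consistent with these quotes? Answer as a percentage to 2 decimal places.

F = S·e^((r_CHF − r_EUR)T) ⇒ r_EUR = r_CHF − ln(F/S)/T
ln(1.0704/1.0772) = -0.006333; /(1) = -0.006333
r_EUR = 0.0395 + 0.006333 = 0.045833
r_EUR = 4.58%

4.58%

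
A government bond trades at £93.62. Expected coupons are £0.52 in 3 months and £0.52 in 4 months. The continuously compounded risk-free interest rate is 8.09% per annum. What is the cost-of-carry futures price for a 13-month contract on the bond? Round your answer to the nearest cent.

PV(coupons) I = 0.52·e^(−0.0809·3/12) + 0.52·e^(−0.0809·4/12)
I = 0.5096 + 0.5062 = 1.0158
F = (S − I)·e^(rT) = (93.62 − 1.0158) · e^(0.0809·13/12)
= 92.6042 · e^0.087642 = 92.6042 × 1.091597 = £101.09

£101.09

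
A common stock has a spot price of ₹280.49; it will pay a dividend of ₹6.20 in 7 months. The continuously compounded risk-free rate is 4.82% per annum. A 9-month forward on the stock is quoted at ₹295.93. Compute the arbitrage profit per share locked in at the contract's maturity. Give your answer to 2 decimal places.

₹11.36 per share

PV(dividends) I = 6.20·e^(−0.0482·7/12) = 6.0281
Fair forward F* = (S − I)·e^(rT) = (280.49 − 6.0281)·e^0.036150 = 274.4619 × 1.036811 = 284.5651
Market ₹295.93 > fair 284.5651: forward overpriced → cash-and-carry (borrow at r, buy the stock and collect the dividends, short the forward).
Profit at T = |F_mkt − F*| = |295.93 − 284.5651| = ₹11.36 per share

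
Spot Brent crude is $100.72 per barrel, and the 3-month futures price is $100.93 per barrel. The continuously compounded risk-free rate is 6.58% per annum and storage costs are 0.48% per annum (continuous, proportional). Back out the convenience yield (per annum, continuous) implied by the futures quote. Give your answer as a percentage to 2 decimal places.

F = S·e^((r+u−y)T) ⇒ (r+u−y) = ln(F/S)/T
ln(100.93/100.72) = 0.002083; /T ⇒ 0.008332
y = r + u − ln(F/S)/T = 0.0658 + 0.0048 − 0.008332 = 0.062268
y = 6.23%

6.23%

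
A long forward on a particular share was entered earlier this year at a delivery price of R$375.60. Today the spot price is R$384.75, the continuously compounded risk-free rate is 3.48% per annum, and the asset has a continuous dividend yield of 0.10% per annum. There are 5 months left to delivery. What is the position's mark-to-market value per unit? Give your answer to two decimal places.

Current fair forward for the remaining 5 months: F = S·e^((r − q)·T), (r − q) = 0.0348 − 0.0010 = 0.0338
F = 384.75 · e^(0.0338 × 5/12) = 384.75 × 1.014183 = 390.2069
Value of long forward = (F − K)·e^(−rT) = (390.2069 − 375.60) · e^(−0.0348·5/12)
= 14.6069 × 0.985605 = 14.40

R$14.40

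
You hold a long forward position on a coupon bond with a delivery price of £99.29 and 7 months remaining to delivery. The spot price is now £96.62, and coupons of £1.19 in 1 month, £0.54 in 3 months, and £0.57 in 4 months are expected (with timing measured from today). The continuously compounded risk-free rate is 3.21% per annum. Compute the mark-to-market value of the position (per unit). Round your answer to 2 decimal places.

-£3.11

PV(remaining coupons) I = 1.19·e^(−0.0321·1/12) + 0.54·e^(−0.0321·3/12) + 0.57·e^(−0.0321·4/12) = 2.2864
Current forward F = (S − I)·e^(rT) = (96.62 − 2.2864)·e^(0.0321·7/12) = 94.3336 × 1.018901 = 96.1166
Value (long) = (F − K)·e^(−rT) = (96.1166 − 99.29) × 0.981449 = -3.1145
Value = -£3.11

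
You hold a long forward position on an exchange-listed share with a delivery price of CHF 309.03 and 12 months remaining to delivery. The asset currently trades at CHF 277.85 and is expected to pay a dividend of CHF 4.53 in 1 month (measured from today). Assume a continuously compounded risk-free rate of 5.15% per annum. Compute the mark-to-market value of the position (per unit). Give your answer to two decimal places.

-CHF 20.18

PV(remaining dividends) I = 4.53·e^(−0.0515·1/12) = 4.5106
Current forward F = (S − I)·e^(rT) = (277.85 − 4.5106)·e^(0.0515·12/12) = 273.3394 × 1.052849 = 287.7851
Value (long) = (F − K)·e^(−rT) = (287.7851 − 309.03) × 0.949804 = -20.1785
Value = -CHF 20.18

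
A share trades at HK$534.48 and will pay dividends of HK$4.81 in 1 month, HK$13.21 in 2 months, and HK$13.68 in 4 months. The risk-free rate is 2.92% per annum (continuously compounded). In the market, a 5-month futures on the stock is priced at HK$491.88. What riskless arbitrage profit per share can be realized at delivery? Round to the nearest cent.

PV(dividends) I = 4.81·e^(−0.0292·1/12) + 13.21·e^(−0.0292·2/12) + 13.68·e^(−0.0292·4/12) = 31.4917
Fair futures F* = (S − I)·e^(rT) = (534.48 − 31.4917)·e^0.012167 = 502.9883 × 1.012241 = 509.1454
Market HK$491.88 < fair 509.1454: forward underpriced → reverse cash-and-carry (short the stock, invest proceeds at r, pay the dividends, go long the forward).
Profit at T = |F_mkt − F*| = |491.88 − 509.1454| = HK$17.27 per share

HK$17.27 per share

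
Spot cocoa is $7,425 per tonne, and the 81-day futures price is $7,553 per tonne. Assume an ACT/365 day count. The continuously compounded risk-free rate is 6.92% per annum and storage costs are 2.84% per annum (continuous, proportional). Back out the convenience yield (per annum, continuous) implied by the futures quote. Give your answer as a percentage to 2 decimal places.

2.06%

F = S·e^((r+u−y)T) ⇒ (r+u−y) = ln(F/S)/T
ln(7553/7425) = 0.017092; /T ⇒ 0.077020
y = r + u − ln(F/S)/T = 0.0692 + 0.0284 − 0.077020 = 0.020580
y = 2.06%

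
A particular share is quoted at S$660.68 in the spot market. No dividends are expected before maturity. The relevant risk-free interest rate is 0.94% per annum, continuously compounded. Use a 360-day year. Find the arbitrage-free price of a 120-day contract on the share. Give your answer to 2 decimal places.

S$662.75

F = S·e^(rT) = 660.68 · e^(0.0094 × 120/360)
= 660.68 · e^0.003133 = 660.68 × 1.003138
F = S$662.75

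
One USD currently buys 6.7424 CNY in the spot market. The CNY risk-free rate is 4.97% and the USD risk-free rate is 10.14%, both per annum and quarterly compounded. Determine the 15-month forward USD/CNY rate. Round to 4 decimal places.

6.3280

By covered interest parity, F = S · (1+r_CNY/4)^(4T) / (1+r_USD/4)^(4T)
= 6.7424 × 1.063688 / 1.133341 = 6.7424 × 0.938542
F = 6.3280 CNY per USD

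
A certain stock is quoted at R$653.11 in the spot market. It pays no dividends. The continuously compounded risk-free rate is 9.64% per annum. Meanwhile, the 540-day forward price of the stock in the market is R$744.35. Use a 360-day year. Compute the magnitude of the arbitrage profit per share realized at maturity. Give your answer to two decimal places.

R$10.37 per share

Fair forward: F* = S·e^(carry·T), with carry = r = 0.0964
F* = 653.11 · e^(0.0964 × 540/360) = 653.11 · e^0.144600 = 653.11 × 1.155577 = R$754.7189
Market R$744.35 < fair R$754.7189: forward underpriced → reverse cash-and-carry (short spot, go long the forward).
At maturity, profit = |F_mkt − F*| = |744.35 − 754.7189| = R$10.37 per share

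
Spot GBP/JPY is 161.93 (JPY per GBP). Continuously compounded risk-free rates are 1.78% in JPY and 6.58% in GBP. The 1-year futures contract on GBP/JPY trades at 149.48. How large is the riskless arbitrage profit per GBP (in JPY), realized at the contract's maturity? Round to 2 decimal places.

Fair futures: F* = S·e^(carry·T), with carry = (r_JPY − r_GBP) = 0.0178 − 0.0658 = -0.0480
F* = 161.93 · e^(-0.0480 × 1) = 161.93 · e^-0.048000 = 161.93 × 0.953134 = 154.3410
Market 149.48 < fair 154.3410: forward underpriced → reverse cash-and-carry (short spot, go long the forward).
At maturity, profit = |F_mkt − F*| = |149.48 − 154.3410| = 4.86 per GBP (in JPY)

4.86 per GBP (in JPY)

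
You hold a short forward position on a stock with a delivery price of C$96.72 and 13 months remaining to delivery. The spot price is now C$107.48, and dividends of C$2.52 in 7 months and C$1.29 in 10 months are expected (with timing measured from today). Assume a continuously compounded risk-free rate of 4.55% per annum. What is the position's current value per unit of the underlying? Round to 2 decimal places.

-C$11.72

PV(remaining dividends) I = 2.52·e^(−0.0455·7/12) + 1.29·e^(−0.0455·10/12) = 3.6960
Current forward F = (S − I)·e^(rT) = (107.48 − 3.6960)·e^(0.0455·13/12) = 103.7840 × 1.050527 = 109.0279
Value (long) = (F − K)·e^(−rT) = (109.0279 − 96.72) × 0.951903 = 11.7159
Short position value = −(long value) = -C$11.72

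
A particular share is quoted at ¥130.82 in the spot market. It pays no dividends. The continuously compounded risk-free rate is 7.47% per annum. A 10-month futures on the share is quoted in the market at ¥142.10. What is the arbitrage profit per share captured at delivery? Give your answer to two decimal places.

¥2.88 per share

Fair futures: F* = S·e^(carry·T), with carry = r = 0.0747
F* = 130.82 · e^(0.0747 × 10/12) = 130.82 · e^0.062250 = 130.82 × 1.064228 = ¥139.2223
Market ¥142.10 > fair ¥139.2223: forward overpriced → cash-and-carry (buy spot, short the forward).
At maturity, profit = |F_mkt − F*| = |142.10 − 139.2223| = ¥2.88 per share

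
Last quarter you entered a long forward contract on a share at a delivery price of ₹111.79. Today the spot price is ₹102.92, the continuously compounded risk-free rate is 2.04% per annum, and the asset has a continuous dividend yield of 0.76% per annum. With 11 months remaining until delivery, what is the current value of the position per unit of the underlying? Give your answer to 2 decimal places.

Current fair forward for the remaining 11 months: F = S·e^((r − q)·T), (r − q) = 0.0204 − 0.0076 = 0.0128
F = 102.92 · e^(0.0128 × 11/12) = 102.92 × 1.011802 = 104.1347
Value of long forward = (F − K)·e^(−rT) = (104.1347 − 111.79) · e^(−0.0204·11/12)
= -7.6553 × 0.981474 = -7.51

-₹7.51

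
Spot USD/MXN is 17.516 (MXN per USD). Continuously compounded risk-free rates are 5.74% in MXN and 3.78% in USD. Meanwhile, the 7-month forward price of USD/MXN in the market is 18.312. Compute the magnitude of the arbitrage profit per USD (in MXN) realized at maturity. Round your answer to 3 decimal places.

Fair forward: F* = S·e^(carry·T), with carry = (r_MXN − r_USD) = 0.0574 − 0.0378 = 0.0196
F* = 17.516 · e^(0.0196 × 7/12) = 17.516 · e^0.011433 = 17.516 × 1.011499 = 17.7174
Market 18.312 > fair 17.7174: forward overpriced → cash-and-carry (buy spot, short the forward).
At maturity, profit = |F_mkt − F*| = |18.312 − 17.7174| = 0.595 per USD (in MXN)

0.595 per USD (in MXN)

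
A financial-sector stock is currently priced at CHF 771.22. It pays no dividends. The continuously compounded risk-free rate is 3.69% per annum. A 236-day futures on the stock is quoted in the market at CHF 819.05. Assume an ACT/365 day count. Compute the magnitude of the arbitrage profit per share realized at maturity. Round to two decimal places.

Fair futures: F* = S·e^(carry·T), with carry = r = 0.0369
F* = 771.22 · e^(0.0369 × 236/365) = 771.22 · e^0.023859 = 771.22 × 1.024146 = CHF 789.8419
Market CHF 819.05 > fair CHF 789.8419: forward overpriced → cash-and-carry (buy spot, short the forward).
At maturity, profit = |F_mkt − F*| = |819.05 − 789.8419| = CHF 29.21 per share

CHF 29.21 per share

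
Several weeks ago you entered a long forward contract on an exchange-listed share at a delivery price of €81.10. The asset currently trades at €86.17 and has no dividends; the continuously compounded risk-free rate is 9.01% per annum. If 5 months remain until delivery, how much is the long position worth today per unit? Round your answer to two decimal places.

€8.06

Current fair forward for the remaining 5 months: F = S·e^(r·T), r = 0.0901
F = 86.17 · e^(0.0901 × 5/12) = 86.17 × 1.038255 = 89.4664
Value of long forward = (F − K)·e^(−rT) = (89.4664 − 81.10) · e^(−0.0901·5/12)
= 8.3664 × 0.963154 = 8.06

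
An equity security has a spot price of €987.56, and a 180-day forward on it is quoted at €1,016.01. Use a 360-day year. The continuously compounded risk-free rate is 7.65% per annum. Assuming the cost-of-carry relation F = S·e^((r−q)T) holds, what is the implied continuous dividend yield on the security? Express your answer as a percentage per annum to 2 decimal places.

From F = S·e^((r−q)T): (r − q) = ln(F/S)/T
ln(1016.01/987.56) = ln(1.028808) = 0.028401
(r − q) = 0.028401 / (180/360) = 0.056802
q = r − ln(F/S)/T = 0.0765 − 0.056802 = 0.019698
q = 1.97%

1.97%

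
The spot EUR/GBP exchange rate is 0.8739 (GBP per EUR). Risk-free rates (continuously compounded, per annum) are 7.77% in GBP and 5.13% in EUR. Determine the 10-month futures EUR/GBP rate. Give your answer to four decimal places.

0.8933

F = S·e^((r_GBP − r_EUR)T) = 0.8739 · e^((0.0777 − 0.0513) × 10/12)
= 0.8739 · e^0.022000 = 0.8739 × 1.022244
F = 0.8933 GBP per EUR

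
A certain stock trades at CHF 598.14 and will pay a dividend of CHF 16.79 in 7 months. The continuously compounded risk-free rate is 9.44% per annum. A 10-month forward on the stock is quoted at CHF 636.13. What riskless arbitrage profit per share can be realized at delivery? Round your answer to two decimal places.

PV(dividends) I = 16.79·e^(−0.0944·7/12) = 15.8904
Fair forward F* = (S − I)·e^(rT) = (598.14 − 15.8904)·e^0.078667 = 582.2496 × 1.081844 = 629.9032
Market CHF 636.13 > fair 629.9032: forward overpriced → cash-and-carry (borrow at r, buy the stock and collect the dividends, short the forward).
Profit at T = |F_mkt − F*| = |636.13 − 629.9032| = CHF 6.23 per share

CHF 6.23 per share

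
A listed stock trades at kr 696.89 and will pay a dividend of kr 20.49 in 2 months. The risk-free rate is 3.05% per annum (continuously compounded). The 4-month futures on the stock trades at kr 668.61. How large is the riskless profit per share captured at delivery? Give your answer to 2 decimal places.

kr 14.81 per share

PV(dividends) I = 20.49·e^(−0.0305·2/12) = 20.3861
Fair futures F* = (S − I)·e^(rT) = (696.89 − 20.3861)·e^0.010167 = 676.5039 × 1.010219 = 683.4171
Market kr 668.61 < fair 683.4171: forward underpriced → reverse cash-and-carry (short the stock, invest proceeds at r, pay the dividends, go long the forward).
Profit at T = |F_mkt − F*| = |668.61 − 683.4171| = kr 14.81 per share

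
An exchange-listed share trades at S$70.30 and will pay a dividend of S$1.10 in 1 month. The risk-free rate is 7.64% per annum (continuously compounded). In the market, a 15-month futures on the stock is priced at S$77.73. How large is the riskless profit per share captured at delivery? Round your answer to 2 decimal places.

PV(dividends) I = 1.10·e^(−0.0764·1/12) = 1.0930
Fair futures F* = (S − I)·e^(rT) = (70.30 − 1.0930)·e^0.095500 = 69.2070 × 1.100209 = 76.1422
Market S$77.73 > fair 76.1422: forward overpriced → cash-and-carry (borrow at r, buy the stock and collect the dividends, short the forward).
Profit at T = |F_mkt − F*| = |77.73 − 76.1422| = S$1.59 per share

S$1.59 per share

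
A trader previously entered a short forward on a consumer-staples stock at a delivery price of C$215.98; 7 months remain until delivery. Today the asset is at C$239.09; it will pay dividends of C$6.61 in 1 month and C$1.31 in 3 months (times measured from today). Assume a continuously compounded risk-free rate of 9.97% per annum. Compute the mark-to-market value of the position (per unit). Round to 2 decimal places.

-C$27.48

PV(remaining dividends) I = 6.61·e^(−0.0997·1/12) + 1.31·e^(−0.0997·3/12) = 7.8331
Current forward F = (S − I)·e^(rT) = (239.09 − 7.8331)·e^(0.0997·7/12) = 231.2569 × 1.059883 = 245.1053
Value (long) = (F − K)·e^(−rT) = (245.1053 − 215.98) × 0.943501 = 27.4797
Short position value = −(long value) = -C$27.48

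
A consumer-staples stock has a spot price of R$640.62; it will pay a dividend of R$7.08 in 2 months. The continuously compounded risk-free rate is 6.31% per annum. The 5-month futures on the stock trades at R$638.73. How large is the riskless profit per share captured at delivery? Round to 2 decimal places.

R$11.76 per share

PV(dividends) I = 7.08·e^(−0.0631·2/12) = 7.0059
Fair futures F* = (S − I)·e^(rT) = (640.62 − 7.0059)·e^0.026292 = 633.6141 × 1.026641 = 650.4942
Market R$638.73 < fair 650.4942: forward underpriced → reverse cash-and-carry (short the stock, invest proceeds at r, pay the dividends, go long the forward).
Profit at T = |F_mkt − F*| = |638.73 − 650.4942| = R$11.76 per share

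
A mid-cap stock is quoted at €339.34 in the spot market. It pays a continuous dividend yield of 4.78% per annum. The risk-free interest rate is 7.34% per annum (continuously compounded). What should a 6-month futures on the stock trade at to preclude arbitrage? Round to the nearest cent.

F = S·e^((r − q)T) = 339.34 · e^((0.0734 − 0.0478) × 6/12)
= 339.34 · e^0.012800 = 339.34 × 1.012882
F = €343.71

€343.71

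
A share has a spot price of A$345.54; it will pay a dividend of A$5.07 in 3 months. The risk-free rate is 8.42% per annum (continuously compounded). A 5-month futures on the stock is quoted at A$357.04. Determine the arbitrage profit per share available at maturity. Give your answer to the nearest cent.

A$4.30 per share

PV(dividends) I = 5.07·e^(−0.0842·3/12) = 4.9644
Fair futures F* = (S − I)·e^(rT) = (345.54 − 4.9644)·e^0.035083 = 340.5756 × 1.035706 = 352.7362
Market A$357.04 > fair 352.7362: forward overpriced → cash-and-carry (borrow at r, buy the stock and collect the dividends, short the forward).
Profit at T = |F_mkt − F*| = |357.04 − 352.7362| = A$4.30 per share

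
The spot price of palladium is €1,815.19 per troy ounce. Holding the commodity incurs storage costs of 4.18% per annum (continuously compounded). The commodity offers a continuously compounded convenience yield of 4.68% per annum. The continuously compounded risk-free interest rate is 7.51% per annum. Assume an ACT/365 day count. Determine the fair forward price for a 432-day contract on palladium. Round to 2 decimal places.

Net carry = r + u − y = 0.0751 + 0.0418 − 0.0468 = 0.0701
F = S·e^((r+u−y)T) = 1815.19 · e^(0.0701 × 432/365) = 1815.19 · e^0.08296767
= 1815.19 × 1.08650668 = €1,972.22 per troy ounce

€1,972.22 per troy ounce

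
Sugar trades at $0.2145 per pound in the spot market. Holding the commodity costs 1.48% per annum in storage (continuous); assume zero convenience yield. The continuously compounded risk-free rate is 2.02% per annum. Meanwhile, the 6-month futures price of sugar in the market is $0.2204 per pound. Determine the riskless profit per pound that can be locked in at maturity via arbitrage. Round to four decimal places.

$0.0021 per pound

Fair futures: F* = S·e^(carry·T), with carry = (r + u) = 0.0202 + 0.0148 = 0.0350
F* = 0.2145 · e^(0.0350 × 6/12) = 0.2145 · e^0.017500 = 0.2145 × 1.017654 = $0.2183
Market $0.2204 > fair $0.2183: forward overpriced → cash-and-carry (buy spot, short the forward).
At maturity, profit = |F_mkt − F*| = |0.2204 − 0.2183| = $0.0021 per pound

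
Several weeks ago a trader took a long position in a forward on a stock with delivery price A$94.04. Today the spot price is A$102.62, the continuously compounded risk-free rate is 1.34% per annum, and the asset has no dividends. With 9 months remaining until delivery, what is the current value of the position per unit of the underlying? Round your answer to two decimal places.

Current fair forward for the remaining 9 months: F = S·e^(r·T), r = 0.0134
F = 102.62 · e^(0.0134 × 9/12) = 102.62 × 1.010101 = 103.6566
Value of long forward = (F − K)·e^(−rT) = (103.6566 − 94.04) · e^(−0.0134·9/12)
= 9.6166 × 0.990000 = 9.52

A$9.52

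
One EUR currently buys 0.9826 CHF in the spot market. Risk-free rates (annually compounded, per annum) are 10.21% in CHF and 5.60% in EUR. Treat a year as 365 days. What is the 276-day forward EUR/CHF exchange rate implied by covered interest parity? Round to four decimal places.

By covered interest parity, F = S · (1+r_CHF)^T / (1+r_EUR)^T
= 0.9826 × 1.076282 / 1.042063 = 0.9826 × 1.032838
F = 1.0149 CHF per EUR

1.0149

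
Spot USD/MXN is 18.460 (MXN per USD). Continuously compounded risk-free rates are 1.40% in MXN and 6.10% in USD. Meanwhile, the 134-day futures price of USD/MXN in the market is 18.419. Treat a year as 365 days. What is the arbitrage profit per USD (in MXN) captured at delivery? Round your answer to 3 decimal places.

0.275 per USD (in MXN)

Fair futures: F* = S·e^(carry·T), with carry = (r_MXN − r_USD) = 0.0140 − 0.0610 = -0.0470
F* = 18.460 · e^(-0.0470 × 134/365) = 18.460 · e^-0.017255 = 18.460 × 0.982893 = 18.1442
Market 18.419 > fair 18.1442: forward overpriced → cash-and-carry (buy spot, short the forward).
At maturity, profit = |F_mkt − F*| = |18.419 − 18.1442| = 0.275 per USD (in MXN)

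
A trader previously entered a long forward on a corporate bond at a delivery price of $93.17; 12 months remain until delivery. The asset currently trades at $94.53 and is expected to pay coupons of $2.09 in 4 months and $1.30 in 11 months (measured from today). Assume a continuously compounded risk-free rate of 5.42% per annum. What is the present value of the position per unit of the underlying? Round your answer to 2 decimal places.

PV(remaining coupons) I = 2.09·e^(−0.0542·4/12) + 1.30·e^(−0.0542·11/12) = 3.2896
Current forward F = (S − I)·e^(rT) = (94.53 − 3.2896)·e^(0.0542·12/12) = 91.2404 × 1.055696 = 96.3221
Value (long) = (F − K)·e^(−rT) = (96.3221 − 93.17) × 0.947243 = 2.9858
Value = $2.99

$2.99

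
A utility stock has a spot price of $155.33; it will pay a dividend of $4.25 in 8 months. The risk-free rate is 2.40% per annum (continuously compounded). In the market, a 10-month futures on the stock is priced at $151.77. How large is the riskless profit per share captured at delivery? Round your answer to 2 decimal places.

$2.43 per share

PV(dividends) I = 4.25·e^(−0.0240·8/12) = 4.1825
Fair futures F* = (S − I)·e^(rT) = (155.33 − 4.1825)·e^0.020000 = 151.1475 × 1.020201 = 154.2008
Market $151.77 < fair 154.2008: forward underpriced → reverse cash-and-carry (short the stock, invest proceeds at r, pay the dividends, go long the forward).
Profit at T = |F_mkt − F*| = |151.77 − 154.2008| = $2.43 per share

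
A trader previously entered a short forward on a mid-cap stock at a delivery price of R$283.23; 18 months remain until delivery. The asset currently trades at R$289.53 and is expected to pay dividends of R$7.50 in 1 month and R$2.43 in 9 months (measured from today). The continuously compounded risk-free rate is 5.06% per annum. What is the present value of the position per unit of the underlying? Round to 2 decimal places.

-R$17.19

PV(remaining dividends) I = 7.50·e^(−0.0506·1/12) + 2.43·e^(−0.0506·9/12) = 9.8080
Current forward F = (S − I)·e^(rT) = (289.53 − 9.8080)·e^(0.0506·18/12) = 279.7220 × 1.078855 = 301.7795
Value (long) = (F − K)·e^(−rT) = (301.7795 − 283.23) × 0.926909 = 17.1937
Short position value = −(long value) = -R$17.19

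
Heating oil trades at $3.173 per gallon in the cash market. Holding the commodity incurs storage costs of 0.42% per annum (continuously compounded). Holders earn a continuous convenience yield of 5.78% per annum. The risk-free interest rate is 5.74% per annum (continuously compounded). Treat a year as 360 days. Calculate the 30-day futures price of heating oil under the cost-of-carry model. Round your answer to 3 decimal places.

$3.174 per gallon

Net carry = r + u − y = 0.0574 + 0.0042 − 0.0578 = 0.0038
F = S·e^((r+u−y)T) = 3.173 · e^(0.0038 × 30/360) = 3.173 · e^0.000317
= 3.173 × 1.000317 = $3.174 per gallon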